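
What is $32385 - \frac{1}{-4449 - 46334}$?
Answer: $\frac{1644607456}{50783} \approx 32385.0$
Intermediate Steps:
$32385 - \frac{1}{-4449 - 46334} = 32385 - \frac{1}{-50783} = 32385 - - \frac{1}{50783} = 32385 + \frac{1}{50783} = \frac{1644607456}{50783}$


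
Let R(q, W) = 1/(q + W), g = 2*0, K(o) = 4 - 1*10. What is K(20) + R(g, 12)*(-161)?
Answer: -233/12 ≈ -19.417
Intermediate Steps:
K(o) = -6 (K(o) = 4 - 10 = -6)
g = 0
R(q, W) = 1/(W + q)
K(20) + R(g, 12)*(-161) = -6 - 161/(12 + 0) = -6 - 161/12 = -233/12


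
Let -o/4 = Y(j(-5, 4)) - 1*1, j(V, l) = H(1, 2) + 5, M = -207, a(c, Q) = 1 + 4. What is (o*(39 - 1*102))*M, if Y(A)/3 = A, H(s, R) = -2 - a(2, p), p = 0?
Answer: 365148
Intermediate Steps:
a(c, Q) = 5
H(s, R) = -7 (H(s, R) = -2 - 1*5 = -2 - 5 = -7)
j(V, l) = -2 (j(V, l) = -7 + 5 = -2)
Y(A) = 3*A
o = 28 (o = -4*(3*(-2) - 1*1) = -4*(-6 - 1) = -4*(-7) = 28)
(o*(39 - 1*102))*M = (28*(39 - 1*102))*(-207) = (28*(39 - 102))*(-207) = (28*(-63))*(-207) = -1764*(-207) = 365148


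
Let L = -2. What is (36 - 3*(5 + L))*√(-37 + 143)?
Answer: 27*√106 ≈ 277.98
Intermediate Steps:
(36 - 3*(5 + L))*√(-37 + 143) = (36 - 3*(5 - 2))*√(-37 + 143) = (36 - 3*3)*√106 = (36 - 9)*√106 = 27*√106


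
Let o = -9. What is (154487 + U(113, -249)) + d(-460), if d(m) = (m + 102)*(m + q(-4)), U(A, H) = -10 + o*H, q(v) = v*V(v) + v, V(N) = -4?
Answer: 317102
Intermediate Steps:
q(v) = -3*v (q(v) = v*(-4) + v = -4*v + v = -3*v)
U(A, H) = -10 - 9*H
d(m) = (12 + m)*(102 + m) (d(m) = (m + 102)*(m - 3*(-4)) = (102 + m)*(m + 12) = (102 + m)*(12 + m) = (12 + m)*(102 + m))
(154487 + U(113, -249)) + d(-460) = (154487 + (-10 - 9*(-249))) + (1224 + (-460)**2 + 114*(-460)) = (154487 + (-10 + 2241)) + (1224 + 211600 - 52440) = (154487 + 2231) + 160384 = 156718 + 160384 = 317102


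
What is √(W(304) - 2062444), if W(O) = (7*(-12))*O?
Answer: 2*I*√521995 ≈ 1445.0*I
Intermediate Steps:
W(O) = -84*O
√(W(304) - 2062444) = √(-84*304 - 2062444) = √(-25536 - 2062444) = √(-2087980) = 2*I*√521995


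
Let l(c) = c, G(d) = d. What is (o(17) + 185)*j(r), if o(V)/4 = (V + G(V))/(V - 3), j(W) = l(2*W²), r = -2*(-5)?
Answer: 272600/7 ≈ 38943.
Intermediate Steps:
r = 10
j(W) = 2*W²
o(V) = 8*V/(-3 + V) (o(V) = 4*((V + V)/(V - 3)) = 4*((2*V)/(-3 + V)) = 4*(2*V/(-3 + V)) = 8*V/(-3 + V))
(o(17) + 185)*j(r) = (8*17/(-3 + 17) + 185)*(2*10²) = (8*17/14 + 185)*(2*100) = (8*17*(1/14) + 185)*200 = (68/7 + 185)*200 = (1363/7)*200 = 272600/7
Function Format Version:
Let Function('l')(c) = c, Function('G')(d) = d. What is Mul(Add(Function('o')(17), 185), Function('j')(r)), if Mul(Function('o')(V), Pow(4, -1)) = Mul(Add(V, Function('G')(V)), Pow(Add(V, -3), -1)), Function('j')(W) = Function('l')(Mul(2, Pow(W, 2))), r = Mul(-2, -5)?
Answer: Rational(272600, 7) ≈ 38943.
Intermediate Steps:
r = 10
Function('j')(W) = Mul(2, Pow(W, 2))
Function('o')(V) = Mul(8, V, Pow(Add(-3, V), -1)) (Function('o')(V) = Mul(4, Mul(Add(V, V), Pow(Add(V, -3), -1))) = Mul(4, Mul(Mul(2, V), Pow(Add(-3, V), -1))) = Mul(4, Mul(2, V, Pow(Add(-3, V), -1))) = Mul(8, V, Pow(Add(-3, V), -1)))
Mul(Add(Function('o')(17), 185), Function('j')(r)) = Mul(Add(Mul(8, 17, Pow(Add(-3, 17), -1)), 185), Mul(2, Pow(10, 2))) = Mul(Add(Mul(8, 17, Pow(14, -1)), 185), Mul(2, 100)) = Mul(Add(Mul(8, 17, Rational(1, 14)), 185), 200) = Mul(Add(Rational(68, 7), 185), 200) = Mul(Rational(1363, 7), 200) = Rational(272600, 7)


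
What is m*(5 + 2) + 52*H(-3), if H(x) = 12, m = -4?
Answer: 596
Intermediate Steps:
m*(5 + 2) + 52*H(-3) = -4*(5 + 2) + 52*12 = -4*7 + 624 = -28 + 624 = 596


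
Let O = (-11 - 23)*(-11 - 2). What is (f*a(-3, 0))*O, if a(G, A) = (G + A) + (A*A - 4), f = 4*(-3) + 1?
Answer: 34034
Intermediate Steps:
f = -11 (f = -12 + 1 = -11)
a(G, A) = -4 + A + G + A**2 (a(G, A) = (A + G) + (A**2 - 4) = (A + G) + (-4 + A**2) = -4 + A + G + A**2)
O = 442 (O = -34*(-13) = 442)
(f*a(-3, 0))*O = -11*(-4 + 0 - 3 + 0**2)*442 = -11*(-4 + 0 - 3 + 0)*442 = -11*(-7)*442 = 77*442 = 34034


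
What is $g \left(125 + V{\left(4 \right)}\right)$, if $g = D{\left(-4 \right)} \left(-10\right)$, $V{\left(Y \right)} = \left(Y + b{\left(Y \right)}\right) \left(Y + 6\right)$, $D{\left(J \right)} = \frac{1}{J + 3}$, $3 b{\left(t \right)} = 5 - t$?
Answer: $\frac{5050}{3} \approx 1683.3$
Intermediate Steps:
$b{\left(t \right)} = \frac{5}{3} - \frac{t}{3}$ ($b{\left(t \right)} = \frac{5 - t}{3} = \frac{5}{3} - \frac{t}{3}$)
$D{\left(J \right)} = \frac{1}{3 + J}$
$V{\left(Y \right)} = \left(6 + Y\right) \left(\frac{5}{3} + \frac{2 Y}{3}\right)$ ($V{\left(Y \right)} = \left(Y - \left(- \frac{5}{3} + \frac{Y}{3}\right)\right) \left(Y + 6\right) = \left(\frac{5}{3} + \frac{2 Y}{3}\right) \left(6 + Y\right) = \left(6 + Y\right) \left(\frac{5}{3} + \frac{2 Y}{3}\right)$)
$g = 10$ ($g = \frac{1}{3 - 4} \left(-10\right) = \frac{1}{-1} \left(-10\right) = \left(-1\right) \left(-10\right) = 10$)
$g \left(125 + V{\left(4 \right)}\right) = 10 \left(125 + \left(10 + \frac{2 \cdot 4^{2}}{3} + \frac{17}{3} \cdot 4\right)\right) = 10 \left(125 + \left(10 + \frac{2}{3} \cdot 16 + \frac{68}{3}\right)\right) = 10 \left(125 + \left(10 + \frac{32}{3} + \frac{68}{3}\right)\right) = 10 \left(125 + \frac{130}{3}\right) = 10 \cdot \frac{505}{3} = \frac{5050}{3}$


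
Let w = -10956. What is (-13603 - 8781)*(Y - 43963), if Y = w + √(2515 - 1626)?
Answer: 1229306896 - 22384*√889 ≈ 1.2286e+9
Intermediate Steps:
Y = -10956 + √889 (Y = -10956 + √(2515 - 1626) = -10956 + √889 ≈ -10926.)
(-13603 - 8781)*(Y - 43963) = (-13603 - 8781)*((-10956 + √889) - 43963) = -22384*(-54919 + √889) = 1229306896 - 22384*√889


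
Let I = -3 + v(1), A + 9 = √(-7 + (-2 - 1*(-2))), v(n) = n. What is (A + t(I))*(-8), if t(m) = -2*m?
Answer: 40 - 8*I*√7 ≈ 40.0 - 21.166*I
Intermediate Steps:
A = -9 + I*√7 (A = -9 + √(-7 + (-2 - 1*(-2))) = -9 + √(-7 + (-2 + 2)) = -9 + √(-7 + 0) = -9 + √(-7) = -9 + I*√7 ≈ -9.0 + 2.6458*I)
I = -2 (I = -3 + 1 = -2)
(A + t(I))*(-8) = ((-9 + I*√7) - 2*(-2))*(-8) = ((-9 + I*√7) + 4)*(-8) = (-5 + I*√7)*(-8) = 40 - 8*I*√7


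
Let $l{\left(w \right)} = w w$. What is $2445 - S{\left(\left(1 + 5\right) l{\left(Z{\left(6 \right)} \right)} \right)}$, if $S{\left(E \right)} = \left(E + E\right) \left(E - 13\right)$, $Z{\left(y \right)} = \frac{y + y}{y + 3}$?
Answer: $\frac{22453}{9} \approx 2494.8$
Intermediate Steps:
$Z{\left(y \right)} = \frac{2 y}{3 + y}$
$l{\left(w \right)} = w^{2}$
$S{\left(E \right)} = 2 E \left(-13 + E\right)$
$2445 - S{\left(\left(1 + 5\right) l{\left(Z{\left(6 \right)} \right)} \right)} = 2445 - 2 \left(1 + 5\right) \left(2 \cdot 6 \frac{1}{3 + 6}\right)^{2} \left(-13 + \left(1 + 5\right) \left(2 \cdot 6 \frac{1}{3 + 6}\right)^{2}\right) = 2445 - 2 \cdot 6 \left(2 \cdot 6 \cdot \frac{1}{9}\right)^{2} \left(-13 + 6 \left(2 \cdot 6 \cdot \frac{1}{9}\right)^{2}\right) = 2445 - 2 \cdot 6 \left(\frac{4}{3}\right)^{2} \left(-13 + 6 \left(\frac{4}{3}\right)^{2}\right) = 2445 - 2 \cdot 6 \cdot \frac{16}{9} \left(-13 + 6 \cdot \frac{16}{9}\right) = 2445 - 2 \cdot \frac{32}{3} \left(-13 + \frac{32}{3}\right) = 2445 - 2 \cdot \frac{32}{3} \left(- \frac{7}{3}\right) = 2445 - - \frac{448}{9} = 2445 + \frac{448}{9} = \frac{22453}{9}$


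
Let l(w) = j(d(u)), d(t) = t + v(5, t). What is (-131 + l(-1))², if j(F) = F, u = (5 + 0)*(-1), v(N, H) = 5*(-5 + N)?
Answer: 18496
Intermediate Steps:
v(N, H) = -25 + 5*N
u = -5 (u = 5*(-1) = -5)
d(t) = t (d(t) = t + (-25 + 5*5) = t + (-25 + 25) = t + 0 = t)
l(w) = -5
(-131 + l(-1))² = (-131 - 5)² = (-136)² = 18496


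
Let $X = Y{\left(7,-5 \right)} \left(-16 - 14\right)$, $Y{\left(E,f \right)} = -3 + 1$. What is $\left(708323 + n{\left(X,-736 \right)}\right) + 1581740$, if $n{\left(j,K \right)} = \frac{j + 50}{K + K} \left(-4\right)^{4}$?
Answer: $\frac{52671009}{23} \approx 2.29 \cdot 10^{6}$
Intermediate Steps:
$Y{\left(E,f \right)} = -2$
$X = 60$ ($X = - 2 \left(-16 - 14\right) = \left(-2\right) \left(-30\right) = 60$)
$n{\left(j,K \right)} = \frac{128 \left(50 + j\right)}{K}$ ($n{\left(j,K \right)} = \frac{50 + j}{2 K} 256 = \frac{128 \left(50 + j\right)}{K}$)
$\left(708323 + n{\left(X,-736 \right)}\right) + 1581740 = \left(708323 + \frac{128 \left(50 + 60\right)}{-736}\right) + 1581740 = \left(708323 + 128 \left(- \frac{1}{736}\right) 110\right) + 1581740 = \left(708323 - \frac{440}{23}\right) + 1581740 = \frac{16290989}{23} + 1581740 = \frac{52671009}{23}$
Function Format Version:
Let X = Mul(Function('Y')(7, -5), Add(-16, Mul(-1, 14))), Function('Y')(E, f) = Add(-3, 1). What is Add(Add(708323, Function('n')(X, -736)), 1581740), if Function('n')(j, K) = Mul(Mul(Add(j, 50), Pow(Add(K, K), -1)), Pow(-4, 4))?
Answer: Rational(52671009, 23) ≈ 2.2900e+6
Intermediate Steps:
Function('Y')(E, f) = -2
X = 60 (X = Mul(-2, Add(-16, Mul(-1, 14))) = Mul(-2, Add(-16, -14)) = Mul(-2, -30) = 60)
Function('n')(j, K) = Mul(128, Pow(K, -1), Add(50, j)) (Function('n')(j, K) = Mul(Mul(Add(50, j), Pow(Mul(2, K), -1)), 256) = Mul(Mul(Add(50, j), Mul(Rational(1, 2), Pow(K, -1))), 256) = Mul(Mul(Rational(1, 2), Pow(K, -1), Add(50, j)), 256) = Mul(128, Pow(K, -1), Add(50, j)))
Add(Add(708323, Function('n')(X, -736)), 1581740) = Add(Add(708323, Mul(128, Pow(-736, -1), Add(50, 60))), 1581740) = Add(Add(708323, Mul(128, Rational(-1, 736), 110)), 1581740) = Add(Add(708323, Rational(-440, 23)), 1581740) = Add(Rational(16290989, 23), 1581740) = Rational(52671009, 23)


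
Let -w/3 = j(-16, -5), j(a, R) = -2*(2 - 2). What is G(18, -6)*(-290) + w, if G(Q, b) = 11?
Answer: -3190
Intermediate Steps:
j(a, R) = 0 (j(a, R) = -2*0 = 0)
w = 0 (w = -3*0 = 0)
G(18, -6)*(-290) + w = 11*(-290) + 0 = -3190 + 0 = -3190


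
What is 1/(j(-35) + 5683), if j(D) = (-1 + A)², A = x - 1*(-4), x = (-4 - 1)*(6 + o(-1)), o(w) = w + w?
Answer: 1/5972 ≈ 0.00016745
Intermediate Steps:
o(w) = 2*w
x = -20 (x = (-4 - 1)*(6 + 2*(-1)) = -5*(6 - 2) = -5*4 = -20)
A = -16 (A = -20 - 1*(-4) = -20 + 4 = -16)
j(D) = 289 (j(D) = (-1 - 16)² = (-17)² = 289)
1/(j(-35) + 5683) = 1/(289 + 5683) = 1/5972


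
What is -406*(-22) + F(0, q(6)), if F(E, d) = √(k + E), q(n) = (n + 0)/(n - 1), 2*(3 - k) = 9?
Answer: 8932 + I*√6/2 ≈ 8932.0 + 1.2247*I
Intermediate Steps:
k = -3/2 (k = 3 - ½*9 = 3 - 9/2 = -3/2 ≈ -1.5000)
q(n) = n/(-1 + n)
F(E, d) = √(-3/2 + E)
-406*(-22) + F(0, q(6)) = -406*(-22) + √(-6 + 4*0)/2 = 8932 + √(-6 + 0)/2 = 8932 + √(-6)/2 = 8932 + (I*√6)/2 = 8932 + I*√6/2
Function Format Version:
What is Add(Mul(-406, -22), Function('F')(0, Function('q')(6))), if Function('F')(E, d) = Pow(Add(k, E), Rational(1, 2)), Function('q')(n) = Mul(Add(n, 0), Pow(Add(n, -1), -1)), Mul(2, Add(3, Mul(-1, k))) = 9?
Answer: Add(8932, Mul(Rational(1, 2), I, Pow(6, Rational(1, 2)))) ≈ Add(8932.0, Mul(1.2247, I))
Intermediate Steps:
k = Rational(-3, 2) (k = Add(3, Mul(Rational(-1, 2), 9)) = Add(3, Rational(-9, 2)) = Rational(-3, 2) ≈ -1.5000)
Function('q')(n) = Mul(n, Pow(Add(-1, n), -1))
Function('F')(E, d) = Pow(Add(Rational(-3, 2), E), Rational(1, 2))
Add(Mul(-406, -22), Function('F')(0, Function('q')(6))) = Add(Mul(-406, -22), Mul(Rational(1, 2), Pow(Add(-6, Mul(4, 0)), Rational(1, 2)))) = Add(8932, Mul(Rational(1, 2), Pow(Add(-6, 0), Rational(1, 2)))) = Add(8932, Mul(Rational(1, 2), Pow(-6, Rational(1, 2)))) = Add(8932, Mul(Rational(1, 2), Mul(I, Pow(6, Rational(1, 2))))) = Add(8932, Mul(Rational(1, 2), I, Pow(6, Rational(1, 2))))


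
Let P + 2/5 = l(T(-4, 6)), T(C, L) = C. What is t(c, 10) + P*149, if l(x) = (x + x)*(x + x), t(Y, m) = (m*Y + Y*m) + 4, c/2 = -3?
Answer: 46802/5 ≈ 9360.4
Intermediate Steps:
c = -6 (c = 2*(-3) = -6)
t(Y, m) = 4 + 2*Y*m (t(Y, m) = (Y*m + Y*m) + 4 = 2*Y*m + 4 = 4 + 2*Y*m)
l(x) = 4*x² (l(x) = (2*x)*(2*x) = 4*x²)
P = 318/5 (P = -⅖ + 4*(-4)² = -⅖ + 4*16 = -⅖ + 64 = 318/5 ≈ 63.600)
t(c, 10) + P*149 = (4 + 2*(-6)*10) + (318/5)*149 = (4 - 120) + 47382/5 = -116 + 47382/5 = 46802/5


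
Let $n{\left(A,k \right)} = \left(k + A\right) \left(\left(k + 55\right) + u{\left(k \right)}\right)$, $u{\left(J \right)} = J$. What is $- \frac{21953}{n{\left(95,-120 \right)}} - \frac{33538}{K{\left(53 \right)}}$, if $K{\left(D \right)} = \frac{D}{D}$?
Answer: $- \frac{155135203}{4625} \approx -33543.0$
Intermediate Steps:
$K{\left(D \right)} = 1$
$n{\left(A,k \right)} = \left(55 + 2 k\right) \left(A + k\right)$ ($n{\left(A,k \right)} = \left(k + A\right) \left(\left(k + 55\right) + k\right) = \left(A + k\right) \left(\left(55 + k\right) + k\right) = \left(A + k\right) \left(55 + 2 k\right) = \left(55 + 2 k\right) \left(A + k\right)$)
$- \frac{21953}{n{\left(95,-120 \right)}} - \frac{33538}{K{\left(53 \right)}} = - \frac{21953}{2 \left(-120\right)^{2} + 55 \cdot 95 + 55 \left(-120\right) + 2 \cdot 95 \left(-120\right)} - \frac{33538}{1} = - \frac{21953}{2 \cdot 14400 + 5225 - 6600 - 22800} - 33538 = - \frac{21953}{28800 + 5225 - 6600 - 22800} - 33538 = - \frac{21953}{4625} - 33538 = - \frac{155135203}{4625}$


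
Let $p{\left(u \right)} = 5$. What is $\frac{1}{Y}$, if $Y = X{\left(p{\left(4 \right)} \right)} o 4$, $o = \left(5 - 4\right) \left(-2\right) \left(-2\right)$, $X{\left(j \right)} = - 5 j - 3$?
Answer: $- \frac{1}{448} \approx -0.0022321$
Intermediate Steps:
$X{\left(j \right)} = -3 - 5 j$
$o = 4$ ($o = 1 \left(-2\right) \left(-2\right) = \left(-2\right) \left(-2\right) = 4$)
$Y = -448$ ($Y = \left(-3 - 25\right) 4 \cdot 4 = \left(-28\right) 4 \cdot 4 = \left(-112\right) 4 = -448$)
$\frac{1}{Y} = \frac{1}{-448} = - \frac{1}{448}$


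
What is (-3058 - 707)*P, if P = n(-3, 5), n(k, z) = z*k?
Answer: 56475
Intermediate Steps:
n(k, z) = k*z
P = -15 (P = -3*5 = -15)
(-3058 - 707)*P = (-3058 - 707)*(-15) = -3765*(-15) = 56475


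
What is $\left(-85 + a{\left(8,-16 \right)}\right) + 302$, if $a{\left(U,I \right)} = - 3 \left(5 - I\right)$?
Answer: $154$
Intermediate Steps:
$a{\left(U,I \right)} = -15 + 3 I$
$\left(-85 + a{\left(8,-16 \right)}\right) + 302 = \left(-85 + \left(-15 + 3 \left(-16\right)\right)\right) + 302 = \left(-85 - 63\right) + 302 = -148 + 302 = 154$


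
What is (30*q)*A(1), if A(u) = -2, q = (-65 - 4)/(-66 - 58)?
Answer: -1035/31 ≈ -33.387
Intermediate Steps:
q = 69/124 (q = -69/(-124) = -69*(-1/124) = 69/124 ≈ 0.55645)
(30*q)*A(1) = (30*(69/124))*(-2) = (1035/62)*(-2) = -1035/31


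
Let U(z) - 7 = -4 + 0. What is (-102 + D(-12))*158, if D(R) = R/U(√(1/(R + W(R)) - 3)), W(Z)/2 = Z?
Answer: -16748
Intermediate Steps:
W(Z) = 2*Z
U(z) = 3 (U(z) = 7 + (-4 + 0) = 7 - 4 = 3)
D(R) = R/3
(-102 + D(-12))*158 = (-102 + (⅓)*(-12))*158 = (-102 - 4)*158 = -106*158 = -16748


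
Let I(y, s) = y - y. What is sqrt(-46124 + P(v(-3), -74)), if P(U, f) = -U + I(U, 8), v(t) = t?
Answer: I*sqrt(46121) ≈ 214.76*I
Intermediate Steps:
I(y, s) = 0
P(U, f) = -U (P(U, f) = -U + 0 = -U)
sqrt(-46124 + P(v(-3), -74)) = sqrt(-46124 - 1*(-3)) = sqrt(-46124 + 3) = sqrt(-46121) = I*sqrt(46121)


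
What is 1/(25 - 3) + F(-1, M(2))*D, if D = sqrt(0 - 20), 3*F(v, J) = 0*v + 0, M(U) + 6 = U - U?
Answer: 1/22 ≈ 0.045455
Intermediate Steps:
M(U) = -6 (M(U) = -6 + (U - U) = -6 + 0 = -6)
F(v, J) = 0 (F(v, J) = (0*v + 0)/3 = (0 + 0)/3 = (1/3)*0 = 0)
D = 2*I*sqrt(5) (D = sqrt(-20) = 2*I*sqrt(5) ≈ 4.4721*I)
1/(25 - 3) + F(-1, M(2))*D = 1/(25 - 3) + 0*(2*I*sqrt(5)) = 1/22 + 0 = 1/22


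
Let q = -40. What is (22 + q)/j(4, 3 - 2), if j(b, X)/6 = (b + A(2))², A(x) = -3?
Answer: -3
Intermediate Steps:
j(b, X) = 6*(-3 + b)² (j(b, X) = 6*(b - 3)² = 6*(-3 + b)²)
(22 + q)/j(4, 3 - 2) = (22 - 40)/((6*(-3 + 4)²)) = -18/(6*1²) = -18/(6*1) = -18/6 = (⅙)*(-18) = -3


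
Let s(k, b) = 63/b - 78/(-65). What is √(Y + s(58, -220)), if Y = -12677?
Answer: I*√153380645/110 ≈ 112.59*I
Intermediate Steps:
s(k, b) = 6/5 + 63/b (s(k, b) = 63/b - 78*(-1/65) = 63/b + 6/5 = 6/5 + 63/b)
√(Y + s(58, -220)) = √(-12677 + (6/5 + 63/(-220))) = √(-12677 + (6/5 + 63*(-1/220))) = √(-12677 + (6/5 - 63/220)) = √(-12677 + 201/220) = √(-2788739/220) = I*√153380645/110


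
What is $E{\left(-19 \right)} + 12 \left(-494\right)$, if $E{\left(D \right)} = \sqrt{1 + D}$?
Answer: $-5928 + 3 i \sqrt{2} \approx -5928.0 + 4.2426 i$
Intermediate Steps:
$E{\left(-19 \right)} + 12 \left(-494\right) = \sqrt{1 - 19} + 12 \left(-494\right) = \sqrt{-18} - 5928 = 3 i \sqrt{2} - 5928 = -5928 + 3 i \sqrt{2}$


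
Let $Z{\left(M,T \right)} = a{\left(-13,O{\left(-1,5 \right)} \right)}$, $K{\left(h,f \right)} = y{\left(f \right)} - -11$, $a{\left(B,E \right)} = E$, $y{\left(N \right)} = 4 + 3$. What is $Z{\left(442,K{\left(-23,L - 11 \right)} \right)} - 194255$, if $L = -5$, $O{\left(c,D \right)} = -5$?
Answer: $-194260$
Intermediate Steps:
$y{\left(N \right)} = 7$
$K{\left(h,f \right)} = 18$ ($K{\left(h,f \right)} = 7 - -11 = 7 + 11 = 18$)
$Z{\left(M,T \right)} = -5$
$Z{\left(442,K{\left(-23,L - 11 \right)} \right)} - 194255 = -5 - 194255 = -194260$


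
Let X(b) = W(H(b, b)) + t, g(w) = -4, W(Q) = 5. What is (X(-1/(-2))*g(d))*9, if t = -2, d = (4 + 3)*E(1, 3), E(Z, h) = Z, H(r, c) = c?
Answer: -108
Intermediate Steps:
d = 7 (d = (4 + 3)*1 = 7*1 = 7)
X(b) = 3 (X(b) = 5 - 2 = 3)
(X(-1/(-2))*g(d))*9 = (3*(-4))*9 = -12*9 = -108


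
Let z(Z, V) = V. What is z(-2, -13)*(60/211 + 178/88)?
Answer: -278447/9284 ≈ -29.992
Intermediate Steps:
z(-2, -13)*(60/211 + 178/88) = -13*(60/211 + 178/88) = -13*(60*(1/211) + 178*(1/88)) = -13*(60/211 + 89/44) = -13*21419/9284 = -278447/9284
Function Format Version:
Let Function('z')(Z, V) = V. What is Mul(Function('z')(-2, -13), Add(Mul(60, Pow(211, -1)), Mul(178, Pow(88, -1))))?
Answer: Rational(-278447, 9284) ≈ -29.992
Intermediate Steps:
Mul(Function('z')(-2, -13), Add(Mul(60, Pow(211, -1)), Mul(178, Pow(88, -1)))) = Mul(-13, Add(Mul(60, Pow(211, -1)), Mul(178, Pow(88, -1)))) = Mul(-13, Add(Mul(60, Rational(1, 211)), Mul(178, Rational(1, 88)))) = Mul(-13, Add(Rational(60, 211), Rational(89, 44))) = Mul(-13, Rational(21419, 9284)) = Rational(-278447, 9284)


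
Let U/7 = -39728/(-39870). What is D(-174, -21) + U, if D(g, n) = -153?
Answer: -2911007/19935 ≈ -146.02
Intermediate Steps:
U = 139048/19935 (U = 7*(-39728/(-39870)) = 7*(-39728*(-1/39870)) = 7*(19864/19935) = 139048/19935 ≈ 6.9751)
D(-174, -21) + U = -153 + 139048/19935 = -2911007/19935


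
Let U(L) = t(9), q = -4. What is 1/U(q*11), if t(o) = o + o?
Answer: 1/18 ≈ 0.055556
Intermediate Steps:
t(o) = 2*o
U(L) = 18 (U(L) = 2*9 = 18)
1/U(q*11) = 1/18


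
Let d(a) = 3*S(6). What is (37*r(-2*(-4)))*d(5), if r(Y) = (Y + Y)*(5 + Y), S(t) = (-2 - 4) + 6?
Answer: 0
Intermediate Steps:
S(t) = 0 (S(t) = -6 + 6 = 0)
r(Y) = 2*Y*(5 + Y) (r(Y) = (2*Y)*(5 + Y) = 2*Y*(5 + Y))
d(a) = 0 (d(a) = 3*0 = 0)
(37*r(-2*(-4)))*d(5) = (37*(2*(-2*(-4))*(5 - 2*(-4))))*0 = (37*(2*8*(5 + 8)))*0 = (37*(2*8*13))*0 = (37*208)*0 = 7696*0 = 0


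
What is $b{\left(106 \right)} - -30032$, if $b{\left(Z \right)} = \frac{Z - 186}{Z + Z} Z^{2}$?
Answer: $25792$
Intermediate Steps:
$b{\left(Z \right)} = \frac{Z \left(-186 + Z\right)}{2}$ ($b{\left(Z \right)} = \frac{-186 + Z}{2 Z} Z^{2} = \frac{Z \left(-186 + Z\right)}{2}$)
$b{\left(106 \right)} - -30032 = \frac{1}{2} \cdot 106 \left(-186 + 106\right) - -30032 = \frac{1}{2} \cdot 106 \left(-80\right) + 30032 = -4240 + 30032 = 25792$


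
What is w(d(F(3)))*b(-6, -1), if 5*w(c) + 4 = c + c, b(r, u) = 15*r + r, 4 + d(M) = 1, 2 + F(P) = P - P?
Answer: 192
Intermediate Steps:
F(P) = -2 (F(P) = -2 + (P - P) = -2 + 0 = -2)
d(M) = -3 (d(M) = -4 + 1 = -3)
b(r, u) = 16*r
w(c) = -⅘ + 2*c/5 (w(c) = -⅘ + (c + c)/5 = -⅘ + (2*c)/5 = -⅘ + 2*c/5)
w(d(F(3)))*b(-6, -1) = (-⅘ + (⅖)*(-3))*(16*(-6)) = (-⅘ - 6/5)*(-96) = -2*(-96) = 192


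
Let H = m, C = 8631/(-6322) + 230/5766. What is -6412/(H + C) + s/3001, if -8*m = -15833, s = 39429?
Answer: 4282475831073555/432720447706207 ≈ 9.8966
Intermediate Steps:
C = -24156143/18226326 (C = 8631*(-1/6322) + 230*(1/5766) = -8631/6322 + 115/2883 = -24156143/18226326 ≈ -1.3253)
m = 15833/8 (m = -⅛*(-15833) = 15833/8 ≈ 1979.1)
H = 15833/8 ≈ 1979.1
-6412/(H + C) + s/3001 = -6412/(15833/8 - 24156143/18226326) + 39429/3001 = -6412/144192085207/72905304 + 39429*(1/3001) = -6412*72905304/144192085207 + 39429/3001 = -467468809248/144192085207 + 39429/3001 = 4282475831073555/432720447706207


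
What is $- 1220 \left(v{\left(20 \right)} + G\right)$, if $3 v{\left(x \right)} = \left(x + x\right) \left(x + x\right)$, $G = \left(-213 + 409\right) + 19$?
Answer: $- \frac{2738900}{3} \approx -9.1297 \cdot 10^{5}$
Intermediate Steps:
$G = 215$ ($G = 196 + 19 = 215$)
$v{\left(x \right)} = \frac{4 x^{2}}{3}$ ($v{\left(x \right)} = \frac{\left(x + x\right) \left(x + x\right)}{3} = \frac{2 x 2 x}{3} = \frac{4 x^{2}}{3}$)
$- 1220 \left(v{\left(20 \right)} + G\right) = - 1220 \left(\frac{4 \cdot 20^{2}}{3} + 215\right) = - 1220 \left(\frac{4}{3} \cdot 400 + 215\right) = - 1220 \left(\frac{1600}{3} + 215\right) = \left(-1220\right) \frac{2245}{3} = - \frac{2738900}{3}$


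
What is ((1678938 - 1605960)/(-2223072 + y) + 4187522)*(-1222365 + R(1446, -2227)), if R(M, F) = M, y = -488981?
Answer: -13865710348445143272/2712053 ≈ -5.1126e+12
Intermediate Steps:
((1678938 - 1605960)/(-2223072 + y) + 4187522)*(-1222365 + R(1446, -2227)) = ((1678938 - 1605960)/(-2223072 - 488981) + 4187522)*(-1222365 + 1446) = (72978/(-2712053) + 4187522)*(-1220919) = (72978*(-1/2712053) + 4187522)*(-1220919) = (-72978/2712053 + 4187522)*(-1220919) = (11356781529688/2712053)*(-1220919) = -13865710348445143272/2712053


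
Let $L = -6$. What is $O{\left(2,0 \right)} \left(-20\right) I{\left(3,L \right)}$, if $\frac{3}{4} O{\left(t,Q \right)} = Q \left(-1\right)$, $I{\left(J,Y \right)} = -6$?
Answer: $0$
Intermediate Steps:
$O{\left(t,Q \right)} = - \frac{4 Q}{3}$ ($O{\left(t,Q \right)} = \frac{4 Q \left(-1\right)}{3} = \frac{4 \left(- Q\right)}{3} = - \frac{4 Q}{3}$)
$O{\left(2,0 \right)} \left(-20\right) I{\left(3,L \right)} = \left(- \frac{4}{3}\right) 0 \left(-20\right) \left(-6\right) = 0 \left(-20\right) \left(-6\right) = 0 \left(-6\right) = 0$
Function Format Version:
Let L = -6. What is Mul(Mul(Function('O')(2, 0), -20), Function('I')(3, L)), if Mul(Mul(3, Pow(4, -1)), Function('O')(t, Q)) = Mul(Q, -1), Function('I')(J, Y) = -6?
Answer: 0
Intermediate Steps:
Function('O')(t, Q) = Mul(Rational(-4, 3), Q) (Function('O')(t, Q) = Mul(Rational(4, 3), Mul(Q, -1)) = Mul(Rational(4, 3), Mul(-1, Q)) = Mul(Rational(-4, 3), Q))
Mul(Mul(Function('O')(2, 0), -20), Function('I')(3, L)) = Mul(Mul(Mul(Rational(-4, 3), 0), -20), -6) = Mul(Mul(0, -20), -6) = Mul(0, -6) = 0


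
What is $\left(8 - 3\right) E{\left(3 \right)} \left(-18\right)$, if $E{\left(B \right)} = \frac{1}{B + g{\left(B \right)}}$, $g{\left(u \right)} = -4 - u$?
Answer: $\frac{45}{2} \approx 22.5$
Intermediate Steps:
$E{\left(B \right)} = - \frac{1}{4}$ ($E{\left(B \right)} = \frac{1}{B - \left(4 + B\right)} = \frac{1}{-4} = - \frac{1}{4}$)
$\left(8 - 3\right) E{\left(3 \right)} \left(-18\right) = \left(8 - 3\right) \left(- \frac{1}{4}\right) \left(-18\right) = 5 \left(- \frac{1}{4}\right) \left(-18\right) = \left(- \frac{5}{4}\right) \left(-18\right) = \frac{45}{2}$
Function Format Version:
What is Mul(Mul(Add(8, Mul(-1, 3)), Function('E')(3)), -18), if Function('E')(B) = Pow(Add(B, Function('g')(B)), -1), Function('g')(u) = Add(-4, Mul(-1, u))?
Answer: Rational(45, 2) ≈ 22.500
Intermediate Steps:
Function('E')(B) = Rational(-1, 4) (Function('E')(B) = Pow(Add(B, Add(-4, Mul(-1, B))), -1) = Pow(-4, -1) = Rational(-1, 4))
Mul(Mul(Add(8, Mul(-1, 3)), Function('E')(3)), -18) = Mul(Mul(Add(8, Mul(-1, 3)), Rational(-1, 4)), -18) = Mul(Mul(Add(8, -3), Rational(-1, 4)), -18) = Mul(Mul(5, Rational(-1, 4)), -18) = Mul(Rational(-5, 4), -18) = Rational(45, 2)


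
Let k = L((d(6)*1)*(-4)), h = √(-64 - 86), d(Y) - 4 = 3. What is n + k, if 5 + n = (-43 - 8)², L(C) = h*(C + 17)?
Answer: 2596 - 55*I*√6 ≈ 2596.0 - 134.72*I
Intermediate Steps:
d(Y) = 7 (d(Y) = 4 + 3 = 7)
h = 5*I*√6 (h = √(-150) = 5*I*√6 ≈ 12.247*I)
L(C) = 5*I*√6*(17 + C) (L(C) = (5*I*√6)*(C + 17) = (5*I*√6)*(17 + C) = 5*I*√6*(17 + C))
n = 2596 (n = -5 + (-43 - 8)² = -5 + (-51)² = -5 + 2601 = 2596)
k = -55*I*√6 (k = 5*I*√6*(17 + (7*1)*(-4)) = 5*I*√6*(17 + 7*(-4)) = 5*I*√6*(17 - 28) = 5*I*√6*(-11) = -55*I*√6 ≈ -134.72*I)
n + k = 2596 - 55*I*√6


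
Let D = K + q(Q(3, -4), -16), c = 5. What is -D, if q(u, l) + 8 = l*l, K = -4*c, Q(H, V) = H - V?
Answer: -228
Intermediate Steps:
K = -20 (K = -4*5 = -20)
q(u, l) = -8 + l² (q(u, l) = -8 + l*l = -8 + l²)
D = 228 (D = -20 + (-8 + (-16)²) = -20 + (-8 + 256) = -20 + 248 = 228)
-D = -1*228 = -228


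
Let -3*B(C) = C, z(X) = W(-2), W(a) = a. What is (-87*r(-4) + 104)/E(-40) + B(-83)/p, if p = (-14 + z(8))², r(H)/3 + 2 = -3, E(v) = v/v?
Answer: 1082195/768 ≈ 1409.1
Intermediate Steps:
E(v) = 1
z(X) = -2
r(H) = -15 (r(H) = -6 + 3*(-3) = -6 - 9 = -15)
B(C) = -C/3
p = 256 (p = (-14 - 2)² = (-16)² = 256)
(-87*r(-4) + 104)/E(-40) + B(-83)/p = (-87*(-15) + 104)/1 - ⅓*(-83)/256 = (1305 + 104)*1 + (83/3)*(1/256) = 1409*1 + 83/768 = 1409 + 83/768 = 1082195/768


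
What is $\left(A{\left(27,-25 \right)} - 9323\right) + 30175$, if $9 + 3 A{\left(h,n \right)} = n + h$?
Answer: $\frac{62549}{3} \approx 20850.0$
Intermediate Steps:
$A{\left(h,n \right)} = -3 + \frac{h}{3} + \frac{n}{3}$ ($A{\left(h,n \right)} = -3 + \frac{n + h}{3} = -3 + \frac{h + n}{3} = -3 + \left(\frac{h}{3} + \frac{n}{3}\right) = -3 + \frac{h}{3} + \frac{n}{3}$)
$\left(A{\left(27,-25 \right)} - 9323\right) + 30175 = \left(\left(-3 + \frac{1}{3} \cdot 27 + \frac{1}{3} \left(-25\right)\right) - 9323\right) + 30175 = \left(\left(-3 + 9 - \frac{25}{3}\right) - 9323\right) + 30175 = \left(- \frac{7}{3} - 9323\right) + 30175 = - \frac{27976}{3} + 30175 = \frac{62549}{3}$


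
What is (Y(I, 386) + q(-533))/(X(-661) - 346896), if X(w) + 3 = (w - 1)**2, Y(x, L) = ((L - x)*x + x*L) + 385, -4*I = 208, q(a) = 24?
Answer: -42439/91345 ≈ -0.46460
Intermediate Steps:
I = -52 (I = -1/4*208 = -52)
Y(x, L) = 385 + L*x + x*(L - x) (Y(x, L) = (x*(L - x) + L*x) + 385 = (L*x + x*(L - x)) + 385 = 385 + L*x + x*(L - x))
X(w) = -3 + (-1 + w)**2 (X(w) = -3 + (w - 1)**2 = -3 + (-1 + w)**2)
(Y(I, 386) + q(-533))/(X(-661) - 346896) = ((385 - 1*(-52)**2 + 2*386*(-52)) + 24)/((-3 + (-1 - 661)**2) - 346896) = ((385 - 1*2704 - 40144) + 24)/((-3 + (-662)**2) - 346896) = ((385 - 2704 - 40144) + 24)/((-3 + 438244) - 346896) = (-42463 + 24)/(438241 - 346896) = -42439/91345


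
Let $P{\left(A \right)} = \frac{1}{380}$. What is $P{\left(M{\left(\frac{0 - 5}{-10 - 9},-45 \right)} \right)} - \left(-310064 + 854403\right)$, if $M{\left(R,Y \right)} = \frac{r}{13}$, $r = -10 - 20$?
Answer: $- \frac{206848819}{380} \approx -5.4434 \cdot 10^{5}$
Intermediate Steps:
$r = -30$ ($r = -10 - 20 = -30$)
$M{\left(R,Y \right)} = - \frac{30}{13}$
$P{\left(A \right)} = \frac{1}{380}$
$P{\left(M{\left(\frac{0 - 5}{-10 - 9},-45 \right)} \right)} - \left(-310064 + 854403\right) = \frac{1}{380} - \left(-310064 + 854403\right) = \frac{1}{380} - 544339 = - \frac{206848819}{380}$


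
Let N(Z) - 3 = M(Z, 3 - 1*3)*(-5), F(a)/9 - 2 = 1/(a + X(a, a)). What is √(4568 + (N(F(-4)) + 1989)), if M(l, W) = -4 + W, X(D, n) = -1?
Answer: 2*√1645 ≈ 81.117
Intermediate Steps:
F(a) = 18 + 9/(-1 + a) (F(a) = 18 + 9/(a - 1) = 18 + 9/(-1 + a))
N(Z) = 23 (N(Z) = 3 + (-4 + (3 - 1*3))*(-5) = 3 + (-4 + (3 - 3))*(-5) = 3 + (-4 + 0)*(-5) = 3 - 4*(-5) = 3 + 20 = 23)
√(4568 + (N(F(-4)) + 1989)) = √(4568 + (23 + 1989)) = √(4568 + 2012) = √6580 = 2*√1645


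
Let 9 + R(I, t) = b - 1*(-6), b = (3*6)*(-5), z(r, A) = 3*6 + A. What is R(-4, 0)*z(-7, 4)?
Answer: -2046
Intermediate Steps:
z(r, A) = 18 + A
b = -90 (b = 18*(-5) = -90)
R(I, t) = -93 (R(I, t) = -9 + (-90 - 1*(-6)) = -9 + (-90 + 6) = -9 - 84 = -93)
R(-4, 0)*z(-7, 4) = -93*(18 + 4) = -93*22 = -2046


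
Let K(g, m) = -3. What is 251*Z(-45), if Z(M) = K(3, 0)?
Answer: -753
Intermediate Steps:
Z(M) = -3
251*Z(-45) = 251*(-3) = -753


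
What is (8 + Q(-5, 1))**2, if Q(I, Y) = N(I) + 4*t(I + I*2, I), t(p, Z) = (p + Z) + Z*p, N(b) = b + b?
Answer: 47524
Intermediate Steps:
N(b) = 2*b
t(p, Z) = Z + p + Z*p (t(p, Z) = (Z + p) + Z*p = Z + p + Z*p)
Q(I, Y) = 12*I**2 + 18*I (Q(I, Y) = 2*I + 4*(I + (I + I*2) + I*(I + I*2)) = 2*I + 4*(I + (I + 2*I) + I*(I + 2*I)) = 2*I + 4*(I + 3*I + I*(3*I)) = 2*I + 4*(I + 3*I + 3*I**2) = 2*I + 4*(3*I**2 + 4*I) = 2*I + (12*I**2 + 16*I) = 12*I**2 + 18*I)
(8 + Q(-5, 1))**2 = (8 + 6*(-5)*(3 + 2*(-5)))**2 = (8 + 6*(-5)*(3 - 10))**2 = (8 + 6*(-5)*(-7))**2 = (8 + 210)**2 = 218**2 = 47524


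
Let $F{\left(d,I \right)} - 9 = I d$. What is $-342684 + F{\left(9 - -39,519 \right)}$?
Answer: $-317763$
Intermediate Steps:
$F{\left(d,I \right)} = 9 + I d$
$-342684 + F{\left(9 - -39,519 \right)} = -342684 + \left(9 + 519 \left(9 - -39\right)\right) = -342684 + \left(9 + 519 \left(9 + 39\right)\right) = -342684 + \left(9 + 519 \cdot 48\right) = -342684 + \left(9 + 24912\right) = -342684 + 24921 = -317763$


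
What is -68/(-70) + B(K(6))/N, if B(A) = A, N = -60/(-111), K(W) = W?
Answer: 169/14 ≈ 12.071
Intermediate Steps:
N = 20/37 (N = -60*(-1/111) = 20/37 ≈ 0.54054)
-68/(-70) + B(K(6))/N = -68/(-70) + 6/(20/37) = -68*(-1/70) + 6*(37/20) = 34/35 + 111/10 = 169/14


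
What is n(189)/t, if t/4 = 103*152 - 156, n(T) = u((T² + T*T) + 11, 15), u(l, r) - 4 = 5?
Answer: 9/62000 ≈ 0.00014516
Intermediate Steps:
u(l, r) = 9 (u(l, r) = 4 + 5 = 9)
n(T) = 9
t = 62000 (t = 4*(103*152 - 156) = 4*(15656 - 156) = 4*15500 = 62000)
n(189)/t = 9/62000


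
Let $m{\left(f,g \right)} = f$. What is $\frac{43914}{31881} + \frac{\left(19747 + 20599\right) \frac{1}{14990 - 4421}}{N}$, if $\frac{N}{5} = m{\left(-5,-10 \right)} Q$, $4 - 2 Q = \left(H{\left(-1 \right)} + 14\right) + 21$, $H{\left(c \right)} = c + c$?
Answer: $\frac{113021554834}{81429653175} \approx 1.388$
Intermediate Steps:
$H{\left(c \right)} = 2 c$
$Q = - \frac{29}{2}$ ($Q = 2 - \frac{\left(2 \left(-1\right) + 14\right) + 21}{2} = 2 - \frac{\left(-2 + 14\right) + 21}{2} = 2 - \frac{12 + 21}{2} = 2 - \frac{33}{2} = - \frac{29}{2} \approx -14.5$)
$N = \frac{725}{2}$ ($N = 5 \left(\left(-5\right) \left(- \frac{29}{2}\right)\right) = 5 \cdot \frac{145}{2} = \frac{725}{2} \approx 362.5$)
$\frac{43914}{31881} + \frac{\left(19747 + 20599\right) \frac{1}{14990 - 4421}}{N} = \frac{43914}{31881} + \frac{\left(19747 + 20599\right) \frac{1}{14990 - 4421}}{\frac{725}{2}} = 43914 \cdot \frac{1}{31881} + \frac{40346}{10569} \cdot \frac{2}{725} = \frac{14638}{10627} + 40346 \cdot \frac{1}{10569} \cdot \frac{2}{725} = \frac{14638}{10627} + \frac{40346}{10569} \cdot \frac{2}{725} = \frac{14638}{10627} + \frac{80692}{7662525} = \frac{113021554834}{81429653175}$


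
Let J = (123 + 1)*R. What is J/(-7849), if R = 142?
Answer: -17608/7849 ≈ -2.2433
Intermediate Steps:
J = 17608 (J = (123 + 1)*142 = 124*142 = 17608)
J/(-7849) = 17608/(-7849) = 17608*(-1/7849) = -17608/7849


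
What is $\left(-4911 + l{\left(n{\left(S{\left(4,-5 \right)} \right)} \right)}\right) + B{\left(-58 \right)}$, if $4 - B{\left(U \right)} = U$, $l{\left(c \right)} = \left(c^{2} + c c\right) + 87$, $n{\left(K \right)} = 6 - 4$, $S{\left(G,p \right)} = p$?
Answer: $-4754$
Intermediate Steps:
$n{\left(K \right)} = 2$ ($n{\left(K \right)} = 6 - 4 = 2$)
$l{\left(c \right)} = 87 + 2 c^{2}$ ($l{\left(c \right)} = \left(c^{2} + c^{2}\right) + 87 = 2 c^{2} + 87 = 87 + 2 c^{2}$)
$B{\left(U \right)} = 4 - U$
$\left(-4911 + l{\left(n{\left(S{\left(4,-5 \right)} \right)} \right)}\right) + B{\left(-58 \right)} = \left(-4911 + \left(87 + 2 \cdot 2^{2}\right)\right) + \left(4 - -58\right) = \left(-4911 + \left(87 + 2 \cdot 4\right)\right) + \left(4 + 58\right) = \left(-4911 + \left(87 + 8\right)\right) + 62 = \left(-4911 + 95\right) + 62 = -4816 + 62 = -4754$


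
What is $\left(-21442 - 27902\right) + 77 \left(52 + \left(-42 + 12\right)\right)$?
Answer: $-47650$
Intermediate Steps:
$\left(-21442 - 27902\right) + 77 \left(52 + \left(-42 + 12\right)\right) = -49344 + 77 \left(52 - 30\right) = -49344 + 77 \cdot 22 = -49344 + 1694 = -47650$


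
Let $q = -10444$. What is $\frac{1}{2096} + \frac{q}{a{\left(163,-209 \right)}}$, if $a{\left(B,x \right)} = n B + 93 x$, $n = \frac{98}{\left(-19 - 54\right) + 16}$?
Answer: $\frac{1248889451}{2355658768} \approx 0.53017$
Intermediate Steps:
$n = - \frac{98}{57}$ ($n = \frac{98}{-73 + 16} = \frac{98}{-57} = 98 \left(- \frac{1}{57}\right) = - \frac{98}{57} \approx -1.7193$)
$a{\left(B,x \right)} = 93 x - \frac{98 B}{57}$ ($a{\left(B,x \right)} = - \frac{98 B}{57} + 93 x = 93 x - \frac{98 B}{57}$)
$\frac{1}{2096} + \frac{q}{a{\left(163,-209 \right)}} = \frac{1}{2096} - \frac{10444}{93 \left(-209\right) - \frac{15974}{57}} = \frac{1}{2096} - \frac{10444}{-19437 - \frac{15974}{57}} = \frac{1}{2096} - \frac{10444}{- \frac{1123883}{57}} = \frac{1}{2096} - - \frac{595308}{1123883} = \frac{1}{2096} + \frac{595308}{1123883} = \frac{1248889451}{2355658768}$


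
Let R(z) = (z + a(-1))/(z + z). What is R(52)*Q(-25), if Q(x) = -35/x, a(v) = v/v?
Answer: 371/520 ≈ 0.71346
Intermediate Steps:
a(v) = 1
R(z) = (1 + z)/(2*z) (R(z) = (z + 1)/(z + z) = (1 + z)/((2*z)) = (1 + z)*(1/(2*z)) = (1 + z)/(2*z))
R(52)*Q(-25) = ((1/2)*(1 + 52)/52)*(-35/(-25)) = ((1/2)*(1/52)*53)*(-35*(-1/25)) = (53/104)*(7/5) = 371/520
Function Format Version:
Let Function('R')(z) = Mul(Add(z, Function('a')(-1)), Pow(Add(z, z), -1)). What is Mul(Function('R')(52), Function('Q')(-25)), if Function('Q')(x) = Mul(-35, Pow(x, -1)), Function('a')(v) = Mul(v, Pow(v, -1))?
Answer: Rational(371, 520) ≈ 0.71346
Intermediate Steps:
Function('a')(v) = 1
Function('R')(z) = Mul(Rational(1, 2), Pow(z, -1), Add(1, z)) (Function('R')(z) = Mul(Add(z, 1), Pow(Add(z, z), -1)) = Mul(Add(1, z), Pow(Mul(2, z), -1)) = Mul(Add(1, z), Mul(Rational(1, 2), Pow(z, -1))) = Mul(Rational(1, 2), Pow(z, -1), Add(1, z)))
Mul(Function('R')(52), Function('Q')(-25)) = Mul(Mul(Rational(1, 2), Pow(52, -1), Add(1, 52)), Mul(-35, Pow(-25, -1))) = Mul(Mul(Rational(1, 2), Rational(1, 52), 53), Mul(-35, Rational(-1, 25))) = Mul(Rational(53, 104), Rational(7, 5)) = Rational(371, 520)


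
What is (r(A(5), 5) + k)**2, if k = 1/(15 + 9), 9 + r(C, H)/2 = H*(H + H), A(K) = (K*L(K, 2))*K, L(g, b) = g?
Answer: 3876961/576 ≈ 6730.8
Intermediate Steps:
A(K) = K**3 (A(K) = (K*K)*K = K**2*K = K**3)
r(C, H) = -18 + 4*H**2 (r(C, H) = -18 + 2*(H*(H + H)) = -18 + 2*(H*(2*H)) = -18 + 2*(2*H**2) = -18 + 4*H**2)
k = 1/24 ≈ 0.041667
(r(A(5), 5) + k)**2 = ((-18 + 4*5**2) + 1/24)**2 = ((-18 + 4*25) + 1/24)**2 = ((-18 + 100) + 1/24)**2 = (82 + 1/24)**2 = (1969/24)**2 = 3876961/576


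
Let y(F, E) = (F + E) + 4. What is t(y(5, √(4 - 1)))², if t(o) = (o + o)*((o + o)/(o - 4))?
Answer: 536256/121 + 17568*√3/121 ≈ 4683.3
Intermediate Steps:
y(F, E) = 4 + E + F (y(F, E) = (E + F) + 4 = 4 + E + F)
t(o) = 4*o²/(-4 + o) (t(o) = (2*o)*((2*o)/(-4 + o)) = (2*o)*(2*o/(-4 + o)) = 4*o²/(-4 + o))
t(y(5, √(4 - 1)))² = (4*(4 + √(4 - 1) + 5)²/(-4 + (4 + √(4 - 1) + 5)))² = (4*(4 + √3 + 5)²/(-4 + (4 + √3 + 5)))² = (4*(9 + √3)²/(-4 + (9 + √3)))² = (4*(9 + √3)²/(5 + √3))² = 16*(9 + √3)⁴/(5 + √3)²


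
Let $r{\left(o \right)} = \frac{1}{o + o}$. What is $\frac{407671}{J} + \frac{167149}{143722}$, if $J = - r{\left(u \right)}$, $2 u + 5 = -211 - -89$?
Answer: $\frac{7441094182823}{143722} \approx 5.1774 \cdot 10^{7}$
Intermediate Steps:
$u = - \frac{127}{2}$ ($u = - \frac{5}{2} + \frac{-211 - -89}{2} = - \frac{5}{2} + \frac{-211 + 89}{2} = - \frac{5}{2} + \frac{1}{2} \left(-122\right) = - \frac{5}{2} - 61 = - \frac{127}{2} \approx -63.5$)
$r{\left(o \right)} = \frac{1}{2 o}$
$J = \frac{1}{127}$ ($J = - \frac{1}{2 \left(- \frac{127}{2}\right)} = - \frac{-2}{2 \cdot 127} = \left(-1\right) \left(- \frac{1}{127}\right) = \frac{1}{127} \approx 0.007874$)
$\frac{407671}{J} + \frac{167149}{143722} = 407671 \frac{1}{\frac{1}{127}} + \frac{167149}{143722} = 407671 \cdot 127 + 167149 \cdot \frac{1}{143722} = 51774217 + \frac{167149}{143722} = \frac{7441094182823}{143722}$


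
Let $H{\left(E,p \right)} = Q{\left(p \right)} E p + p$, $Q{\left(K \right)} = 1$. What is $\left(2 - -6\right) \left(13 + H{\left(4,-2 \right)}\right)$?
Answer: $24$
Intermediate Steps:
$H{\left(E,p \right)} = p + E p$ ($H{\left(E,p \right)} = 1 E p + p = E p + p = p + E p$)
$\left(2 - -6\right) \left(13 + H{\left(4,-2 \right)}\right) = \left(2 - -6\right) \left(13 - 2 \left(1 + 4\right)\right) = \left(2 + 6\right) \left(13 - 10\right) = 8 \left(13 - 10\right) = 8 \cdot 3 = 24$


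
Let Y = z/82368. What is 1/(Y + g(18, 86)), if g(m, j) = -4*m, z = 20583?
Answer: -9152/656657 ≈ -0.013937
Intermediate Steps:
Y = 2287/9152 (Y = 20583/82368 = 20583*(1/82368) = 2287/9152 ≈ 0.24989)
1/(Y + g(18, 86)) = 1/(2287/9152 - 4*18) = 1/(2287/9152 - 72) = 1/(-656657/9152) = -9152/656657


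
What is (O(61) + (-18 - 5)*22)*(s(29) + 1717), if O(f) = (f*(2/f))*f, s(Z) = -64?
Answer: -634752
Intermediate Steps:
O(f) = 2*f
(O(61) + (-18 - 5)*22)*(s(29) + 1717) = (2*61 + (-18 - 5)*22)*(-64 + 1717) = (122 - 23*22)*1653 = (122 - 506)*1653 = -384*1653 = -634752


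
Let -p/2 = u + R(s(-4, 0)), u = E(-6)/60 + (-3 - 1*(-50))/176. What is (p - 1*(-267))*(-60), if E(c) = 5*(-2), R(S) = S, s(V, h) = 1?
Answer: -349535/22 ≈ -15888.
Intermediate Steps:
E(c) = -10
u = 53/528 (u = -10/60 + (-3 - 1*(-50))/176 = -10*1/60 + (-3 + 50)*(1/176) = -⅙ + 47*(1/176) = -⅙ + 47/176 = 53/528 ≈ 0.10038)
p = -581/264 (p = -2*(53/528 + 1) = -2*581/528 = -581/264 ≈ -2.2008)
(p - 1*(-267))*(-60) = (-581/264 - 1*(-267))*(-60) = (-581/264 + 267)*(-60) = (69907/264)*(-60) = -349535/22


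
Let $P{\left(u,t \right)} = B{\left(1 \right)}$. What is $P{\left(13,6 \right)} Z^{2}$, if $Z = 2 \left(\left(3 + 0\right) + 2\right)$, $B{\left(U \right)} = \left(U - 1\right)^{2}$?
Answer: $0$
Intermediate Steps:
$B{\left(U \right)} = \left(-1 + U\right)^{2}$
$P{\left(u,t \right)} = 0$ ($P{\left(u,t \right)} = \left(-1 + 1\right)^{2} = 0^{2} = 0$)
$Z = 10$ ($Z = 2 \left(3 + 2\right) = 2 \cdot 5 = 10$)
$P{\left(13,6 \right)} Z^{2} = 0 \cdot 10^{2} = 0 \cdot 100 = 0$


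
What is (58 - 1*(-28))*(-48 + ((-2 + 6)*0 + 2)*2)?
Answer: -3784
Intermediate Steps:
(58 - 1*(-28))*(-48 + ((-2 + 6)*0 + 2)*2) = (58 + 28)*(-48 + (4*0 + 2)*2) = 86*(-48 + (0 + 2)*2) = 86*(-48 + 2*2) = 86*(-48 + 4) = 86*(-44) = -3784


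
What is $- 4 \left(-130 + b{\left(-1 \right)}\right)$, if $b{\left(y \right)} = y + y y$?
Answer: $520$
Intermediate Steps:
$b{\left(y \right)} = y + y^{2}$
$- 4 \left(-130 + b{\left(-1 \right)}\right) = - 4 \left(-130 - \left(1 - 1\right)\right) = - 4 \left(-130 - 0\right) = - 4 \left(-130 + 0\right) = \left(-4\right) \left(-130\right) = 520$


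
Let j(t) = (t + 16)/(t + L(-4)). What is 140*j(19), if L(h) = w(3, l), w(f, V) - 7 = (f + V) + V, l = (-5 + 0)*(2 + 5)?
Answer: -4900/41 ≈ -119.51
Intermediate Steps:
l = -35 (l = -5*7 = -35)
w(f, V) = 7 + f + 2*V (w(f, V) = 7 + ((f + V) + V) = 7 + ((V + f) + V) = 7 + (f + 2*V) = 7 + f + 2*V)
L(h) = -60 (L(h) = 7 + 3 + 2*(-35) = 7 + 3 - 70 = -60)
j(t) = (16 + t)/(-60 + t) (j(t) = (t + 16)/(t - 60) = (16 + t)/(-60 + t))
140*j(19) = 140*((16 + 19)/(-60 + 19)) = 140*(35/(-41)) = 140*(-1/41*35) = 140*(-35/41) = -4900/41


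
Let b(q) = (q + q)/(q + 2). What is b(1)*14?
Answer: 28/3 ≈ 9.3333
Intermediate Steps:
b(q) = 2*q/(2 + q) (b(q) = (2*q)/(2 + q) = 2*q/(2 + q))
b(1)*14 = (2*1/(2 + 1))*14 = (2*1/3)*14 = (2*1*(1/3))*14 = (2/3)*14 = 28/3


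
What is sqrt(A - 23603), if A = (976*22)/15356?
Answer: I*sqrt(2874698691)/349 ≈ 153.63*I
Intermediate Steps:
A = 488/349 (A = 21472*(1/15356) = 488/349 ≈ 1.3983)
sqrt(A - 23603) = sqrt(488/349 - 23603) = sqrt(-8236959/349) = I*sqrt(2874698691)/349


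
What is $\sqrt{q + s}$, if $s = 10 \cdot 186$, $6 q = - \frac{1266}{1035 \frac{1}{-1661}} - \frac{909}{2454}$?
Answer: $\frac{\sqrt{175098587723735}}{282210} \approx 46.889$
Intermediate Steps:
$q = \frac{573266021}{1693260}$ ($q = \frac{- \frac{1266}{1035 \frac{1}{-1661}} - \frac{909}{2454}}{6} = \frac{- \frac{1266}{1035 \left(- \frac{1}{1661}\right)} - \frac{303}{818}}{6} = \frac{- \frac{1266}{- \frac{1035}{1661}} - \frac{303}{818}}{6} = \frac{\left(-1266\right) \left(- \frac{1661}{1035}\right) - \frac{303}{818}}{6} = \frac{\frac{700942}{345} - \frac{303}{818}}{6} = \frac{1}{6} \cdot \frac{573266021}{282210} = \frac{573266021}{1693260} \approx 338.56$)
$s = 1860$
$\sqrt{q + s} = \sqrt{\frac{573266021}{1693260} + 1860} = \sqrt{\frac{3722729621}{1693260}} = \frac{\sqrt{175098587723735}}{282210}$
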